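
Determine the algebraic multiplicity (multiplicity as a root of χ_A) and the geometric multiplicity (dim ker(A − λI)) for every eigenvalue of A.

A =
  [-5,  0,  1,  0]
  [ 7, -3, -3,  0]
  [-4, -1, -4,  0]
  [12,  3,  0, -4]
λ = -4: alg = 4, geom = 2

Step 1 — factor the characteristic polynomial to read off the algebraic multiplicities:
  χ_A(x) = (x + 4)^4

Step 2 — compute geometric multiplicities via the rank-nullity identity g(λ) = n − rank(A − λI):
  rank(A − (-4)·I) = 2, so dim ker(A − (-4)·I) = n − 2 = 2

Summary:
  λ = -4: algebraic multiplicity = 4, geometric multiplicity = 2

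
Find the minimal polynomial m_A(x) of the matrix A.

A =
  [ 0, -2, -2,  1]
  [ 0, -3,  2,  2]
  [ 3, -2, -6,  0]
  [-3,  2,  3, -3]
x^3 + 9*x^2 + 27*x + 27

The characteristic polynomial is χ_A(x) = (x + 3)^4, so the eigenvalues are known. The minimal polynomial is
  m_A(x) = Π_λ (x − λ)^{k_λ}
where k_λ is the size of the *largest* Jordan block for λ (equivalently, the smallest k with (A − λI)^k v = 0 for every generalised eigenvector v of λ).

  λ = -3: largest Jordan block has size 3, contributing (x + 3)^3

So m_A(x) = (x + 3)^3 = x^3 + 9*x^2 + 27*x + 27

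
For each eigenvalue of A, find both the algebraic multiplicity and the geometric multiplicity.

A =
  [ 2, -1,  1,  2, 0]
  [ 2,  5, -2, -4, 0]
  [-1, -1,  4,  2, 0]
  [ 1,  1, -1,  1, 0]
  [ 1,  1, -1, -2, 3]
λ = 3: alg = 5, geom = 4

Step 1 — factor the characteristic polynomial to read off the algebraic multiplicities:
  χ_A(x) = (x - 3)^5

Step 2 — compute geometric multiplicities via the rank-nullity identity g(λ) = n − rank(A − λI):
  rank(A − (3)·I) = 1, so dim ker(A − (3)·I) = n − 1 = 4

Summary:
  λ = 3: algebraic multiplicity = 5, geometric multiplicity = 4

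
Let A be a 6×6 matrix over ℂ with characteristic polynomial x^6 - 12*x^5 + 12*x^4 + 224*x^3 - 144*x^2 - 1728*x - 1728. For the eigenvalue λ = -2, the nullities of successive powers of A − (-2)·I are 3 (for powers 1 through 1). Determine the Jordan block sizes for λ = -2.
Block sizes for λ = -2: [1, 1, 1]

From the dimensions of kernels of powers, the number of Jordan blocks of size at least j is d_j − d_{j−1} where d_j = dim ker(N^j) (with d_0 = 0). Computing the differences gives [3].
The number of blocks of size exactly k is (#blocks of size ≥ k) − (#blocks of size ≥ k + 1), so the partition is: 3 block(s) of size 1.
In nonincreasing order the block sizes are [1, 1, 1].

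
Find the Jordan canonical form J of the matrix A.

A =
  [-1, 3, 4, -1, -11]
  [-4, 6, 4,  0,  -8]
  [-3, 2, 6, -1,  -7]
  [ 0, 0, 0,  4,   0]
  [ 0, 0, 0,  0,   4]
J_1(3) ⊕ J_2(4) ⊕ J_1(4) ⊕ J_1(4)

The characteristic polynomial is
  det(x·I − A) = x^5 - 19*x^4 + 144*x^3 - 544*x^2 + 1024*x - 768 = (x - 4)^4*(x - 3)

Eigenvalues and multiplicities (the geometric multiplicity of λ is n − rank(A − λI), which equals the number of Jordan blocks for λ):
  λ = 3: algebraic multiplicity = 1, geometric multiplicity = 1
  λ = 4: algebraic multiplicity = 4, geometric multiplicity = 3

Determining the block sizes for each eigenvalue:
  λ = 3: one block (gm = 1), so the single block has size am = 1 → block sizes [1]
  λ = 4: 3 blocks summing to 4 forces exactly one block of size 2 and the rest size 1 → block sizes [2, 1, 1]

Assembling the blocks gives a Jordan form
J =
  [3, 0, 0, 0, 0]
  [0, 4, 1, 0, 0]
  [0, 0, 4, 0, 0]
  [0, 0, 0, 4, 0]
  [0, 0, 0, 0, 4]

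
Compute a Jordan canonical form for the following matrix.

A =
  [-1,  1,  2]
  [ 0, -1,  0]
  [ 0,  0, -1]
J_2(-1) ⊕ J_1(-1)

The characteristic polynomial is
  det(x·I − A) = x^3 + 3*x^2 + 3*x + 1 = (x + 1)^3

Eigenvalues and multiplicities (the geometric multiplicity of λ is n − rank(A − λI), which equals the number of Jordan blocks for λ):
  λ = -1: algebraic multiplicity = 3, geometric multiplicity = 2

Determining the block sizes for each eigenvalue:
  λ = -1: 2 blocks summing to 3 forces exactly one block of size 2 and the rest size 1 → block sizes [2, 1]

Assembling the blocks gives a Jordan form
J =
  [-1,  1,  0]
  [ 0, -1,  0]
  [ 0,  0, -1]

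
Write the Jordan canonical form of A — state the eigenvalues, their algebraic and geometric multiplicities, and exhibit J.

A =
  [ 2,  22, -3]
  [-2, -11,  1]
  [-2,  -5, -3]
J_3(-4)

The characteristic polynomial is
  det(x·I − A) = x^3 + 12*x^2 + 48*x + 64 = (x + 4)^3

Eigenvalues and multiplicities (the geometric multiplicity of λ is n − rank(A − λI), which equals the number of Jordan blocks for λ):
  λ = -4: algebraic multiplicity = 3, geometric multiplicity = 1

Determining the block sizes for each eigenvalue:
  λ = -4: one block (gm = 1), so the single block has size am = 3 → block sizes [3]

Assembling the blocks gives a Jordan form
J =
  [-4,  1,  0]
  [ 0, -4,  1]
  [ 0,  0, -4]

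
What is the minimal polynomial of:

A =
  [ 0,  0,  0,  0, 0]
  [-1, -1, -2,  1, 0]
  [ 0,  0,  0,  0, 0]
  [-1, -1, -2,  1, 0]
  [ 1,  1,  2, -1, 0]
x^2

The characteristic polynomial is χ_A(x) = x^5, so the eigenvalues are known. The minimal polynomial is
  m_A(x) = Π_λ (x − λ)^{k_λ}
where k_λ is the size of the *largest* Jordan block for λ (equivalently, the smallest k with (A − λI)^k v = 0 for every generalised eigenvector v of λ).

  λ = 0: largest Jordan block has size 2, contributing (x − 0)^2

So m_A(x) = x^2 = x^2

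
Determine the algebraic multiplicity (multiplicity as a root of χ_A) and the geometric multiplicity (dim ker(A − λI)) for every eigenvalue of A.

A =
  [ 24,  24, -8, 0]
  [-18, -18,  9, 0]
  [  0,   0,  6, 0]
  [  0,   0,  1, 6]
λ = 0: alg = 1, geom = 1; λ = 6: alg = 3, geom = 2

Step 1 — factor the characteristic polynomial to read off the algebraic multiplicities:
  χ_A(x) = x*(x - 6)^3

Step 2 — compute geometric multiplicities via the rank-nullity identity g(λ) = n − rank(A − λI):
  rank(A − (0)·I) = 3, so dim ker(A − (0)·I) = n − 3 = 1
  rank(A − (6)·I) = 2, so dim ker(A − (6)·I) = n − 2 = 2

Summary:
  λ = 0: algebraic multiplicity = 1, geometric multiplicity = 1
  λ = 6: algebraic multiplicity = 3, geometric multiplicity = 2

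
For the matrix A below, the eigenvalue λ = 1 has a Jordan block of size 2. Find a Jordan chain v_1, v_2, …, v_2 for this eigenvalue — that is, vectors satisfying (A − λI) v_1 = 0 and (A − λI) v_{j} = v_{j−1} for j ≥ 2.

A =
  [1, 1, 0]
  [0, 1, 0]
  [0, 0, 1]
A Jordan chain for λ = 1 of length 2:
v_1 = (1, 0, 0)ᵀ
v_2 = (0, 1, 0)ᵀ

Let N = A − (1)·I. We want v_2 with N^2 v_2 = 0 but N^1 v_2 ≠ 0; then v_{j-1} := N · v_j for j = 2, …, 2.

Pick v_2 = (0, 1, 0)ᵀ.
Then v_1 = N · v_2 = (1, 0, 0)ᵀ.

Sanity check: (A − (1)·I) v_1 = (0, 0, 0)ᵀ = 0. ✓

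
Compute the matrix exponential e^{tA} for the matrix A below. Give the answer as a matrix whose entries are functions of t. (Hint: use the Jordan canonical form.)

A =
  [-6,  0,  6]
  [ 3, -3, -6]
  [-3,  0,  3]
e^{tA} =
  [-1 + 2*exp(-3*t), 0, 2 - 2*exp(-3*t)]
  [1 - exp(-3*t), exp(-3*t), -2 + 2*exp(-3*t)]
  [-1 + exp(-3*t), 0, 2 - exp(-3*t)]

Strategy: write A = P · J · P⁻¹ where J is a Jordan canonical form, so e^{tA} = P · e^{tJ} · P⁻¹, and e^{tJ} can be computed block-by-block.

A has Jordan form
J =
  [-3,  0, 0]
  [ 0, -3, 0]
  [ 0,  0, 0]
(up to reordering of blocks).

Per-block formulas:
  For a 1×1 block at λ = -3: exp(t · [-3]) = [e^(-3t)].
  For a 1×1 block at λ = 0: exp(t · [0]) = [e^(0t)].

After assembling e^{tJ} and conjugating by P, we get:

e^{tA} =
  [-1 + 2*exp(-3*t), 0, 2 - 2*exp(-3*t)]
  [1 - exp(-3*t), exp(-3*t), -2 + 2*exp(-3*t)]
  [-1 + exp(-3*t), 0, 2 - exp(-3*t)]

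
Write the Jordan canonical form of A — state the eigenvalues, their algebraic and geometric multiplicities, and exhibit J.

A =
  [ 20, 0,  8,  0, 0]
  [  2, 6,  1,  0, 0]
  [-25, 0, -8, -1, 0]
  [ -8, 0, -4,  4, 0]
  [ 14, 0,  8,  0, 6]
J_1(4) ⊕ J_3(6) ⊕ J_1(6)

The characteristic polynomial is
  det(x·I − A) = x^5 - 28*x^4 + 312*x^3 - 1728*x^2 + 4752*x - 5184 = (x - 6)^4*(x - 4)

Eigenvalues and multiplicities (the geometric multiplicity of λ is n − rank(A − λI), which equals the number of Jordan blocks for λ):
  λ = 4: algebraic multiplicity = 1, geometric multiplicity = 1
  λ = 6: algebraic multiplicity = 4, geometric multiplicity = 2

Determining the block sizes for each eigenvalue:
  λ = 4: one block (gm = 1), so the single block has size am = 1 → block sizes [1]
  λ = 6: with am = 4 and gm = 2, the partition is not yet determined (e.g. several partitions of 4 into 2 parts exist). Let N = A − (6)·I. Computing rank(N^1) = 3, rank(N^2) = 2, rank(N^3) = 1; the number of blocks of size ≥ j is rank(N^{j−1}) − rank(N^j), giving [2, 1, 1]. So we have 1 block(s) of size 3, 1 block(s) of size 1 → block sizes [3, 1]

Assembling the blocks gives a Jordan form
J =
  [4, 0, 0, 0, 0]
  [0, 6, 1, 0, 0]
  [0, 0, 6, 1, 0]
  [0, 0, 0, 6, 0]
  [0, 0, 0, 0, 6]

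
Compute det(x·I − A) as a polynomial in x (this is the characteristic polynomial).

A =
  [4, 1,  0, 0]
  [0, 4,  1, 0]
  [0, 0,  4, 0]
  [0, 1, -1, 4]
x^4 - 16*x^3 + 96*x^2 - 256*x + 256

Expanding det(x·I − A) (e.g. by cofactor expansion or by noting that A is similar to its Jordan form J, which has the same characteristic polynomial as A) gives
  χ_A(x) = x^4 - 16*x^3 + 96*x^2 - 256*x + 256
which factors as (x - 4)^4. The eigenvalues (with algebraic multiplicities) are λ = 4 with multiplicity 4.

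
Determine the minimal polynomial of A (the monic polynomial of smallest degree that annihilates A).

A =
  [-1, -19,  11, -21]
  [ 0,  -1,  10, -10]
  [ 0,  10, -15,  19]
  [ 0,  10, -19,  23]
x^4 - 6*x^3 + x^2 + 24*x + 16

The characteristic polynomial is χ_A(x) = (x - 4)^2*(x + 1)^2, so the eigenvalues are known. The minimal polynomial is
  m_A(x) = Π_λ (x − λ)^{k_λ}
where k_λ is the size of the *largest* Jordan block for λ (equivalently, the smallest k with (A − λI)^k v = 0 for every generalised eigenvector v of λ).

  λ = -1: largest Jordan block has size 2, contributing (x + 1)^2
  λ = 4: largest Jordan block has size 2, contributing (x − 4)^2

So m_A(x) = (x - 4)^2*(x + 1)^2 = x^4 - 6*x^3 + x^2 + 24*x + 16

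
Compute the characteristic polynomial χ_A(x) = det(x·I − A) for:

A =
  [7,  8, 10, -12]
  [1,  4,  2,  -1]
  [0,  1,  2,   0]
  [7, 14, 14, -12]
x^4 - x^3 - 18*x^2 + 52*x - 40

Expanding det(x·I − A) (e.g. by cofactor expansion or by noting that A is similar to its Jordan form J, which has the same characteristic polynomial as A) gives
  χ_A(x) = x^4 - x^3 - 18*x^2 + 52*x - 40
which factors as (x - 2)^3*(x + 5). The eigenvalues (with algebraic multiplicities) are λ = -5 with multiplicity 1, λ = 2 with multiplicity 3.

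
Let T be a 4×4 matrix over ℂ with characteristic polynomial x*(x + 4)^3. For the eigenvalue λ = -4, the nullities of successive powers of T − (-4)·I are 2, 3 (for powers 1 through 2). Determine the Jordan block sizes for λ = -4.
Block sizes for λ = -4: [2, 1]

From the dimensions of kernels of powers, the number of Jordan blocks of size at least j is d_j − d_{j−1} where d_j = dim ker(N^j) (with d_0 = 0). Computing the differences gives [2, 1].
The number of blocks of size exactly k is (#blocks of size ≥ k) − (#blocks of size ≥ k + 1), so the partition is: 1 block(s) of size 1, 1 block(s) of size 2.
In nonincreasing order the block sizes are [2, 1].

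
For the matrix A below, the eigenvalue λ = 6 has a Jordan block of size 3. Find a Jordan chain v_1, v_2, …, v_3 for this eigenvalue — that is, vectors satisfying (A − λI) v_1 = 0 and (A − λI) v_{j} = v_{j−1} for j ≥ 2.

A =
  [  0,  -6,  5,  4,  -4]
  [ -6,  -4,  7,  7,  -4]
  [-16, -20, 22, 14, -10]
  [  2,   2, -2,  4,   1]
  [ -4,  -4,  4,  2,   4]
A Jordan chain for λ = 6 of length 3:
v_1 = (-4, -2, -4, 0, 4)ᵀ
v_2 = (0, 0, 4, -2, 4)ᵀ
v_3 = (2, 3, 6, 0, 0)ᵀ

Let N = A − (6)·I. We want v_3 with N^3 v_3 = 0 but N^2 v_3 ≠ 0; then v_{j-1} := N · v_j for j = 3, …, 2.

Pick v_3 = (2, 3, 6, 0, 0)ᵀ.
Then v_2 = N · v_3 = (0, 0, 4, -2, 4)ᵀ.
Then v_1 = N · v_2 = (-4, -2, -4, 0, 4)ᵀ.

Sanity check: (A − (6)·I) v_1 = (0, 0, 0, 0, 0)ᵀ = 0. ✓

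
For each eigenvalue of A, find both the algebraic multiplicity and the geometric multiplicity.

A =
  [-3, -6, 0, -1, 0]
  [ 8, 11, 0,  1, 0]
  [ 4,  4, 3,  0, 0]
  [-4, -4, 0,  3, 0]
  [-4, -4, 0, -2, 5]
λ = 3: alg = 3, geom = 2; λ = 5: alg = 2, geom = 2

Step 1 — factor the characteristic polynomial to read off the algebraic multiplicities:
  χ_A(x) = (x - 5)^2*(x - 3)^3

Step 2 — compute geometric multiplicities via the rank-nullity identity g(λ) = n − rank(A − λI):
  rank(A − (3)·I) = 3, so dim ker(A − (3)·I) = n − 3 = 2
  rank(A − (5)·I) = 3, so dim ker(A − (5)·I) = n − 3 = 2

Summary:
  λ = 3: algebraic multiplicity = 3, geometric multiplicity = 2
  λ = 5: algebraic multiplicity = 2, geometric multiplicity = 2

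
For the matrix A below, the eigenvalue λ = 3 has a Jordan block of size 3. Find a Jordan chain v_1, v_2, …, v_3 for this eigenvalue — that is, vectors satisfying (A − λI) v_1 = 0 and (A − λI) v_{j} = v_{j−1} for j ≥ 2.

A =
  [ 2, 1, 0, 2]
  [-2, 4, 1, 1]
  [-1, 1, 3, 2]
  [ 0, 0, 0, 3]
A Jordan chain for λ = 3 of length 3:
v_1 = (-1, -1, -1, 0)ᵀ
v_2 = (-1, -2, -1, 0)ᵀ
v_3 = (1, 0, 0, 0)ᵀ

Let N = A − (3)·I. We want v_3 with N^3 v_3 = 0 but N^2 v_3 ≠ 0; then v_{j-1} := N · v_j for j = 3, …, 2.

Pick v_3 = (1, 0, 0, 0)ᵀ.
Then v_2 = N · v_3 = (-1, -2, -1, 0)ᵀ.
Then v_1 = N · v_2 = (-1, -1, -1, 0)ᵀ.

Sanity check: (A − (3)·I) v_1 = (0, 0, 0, 0)ᵀ = 0. ✓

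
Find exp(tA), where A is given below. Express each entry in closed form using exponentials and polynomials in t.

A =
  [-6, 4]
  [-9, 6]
e^{tA} =
  [1 - 6*t, 4*t]
  [-9*t, 6*t + 1]

Strategy: write A = P · J · P⁻¹ where J is a Jordan canonical form, so e^{tA} = P · e^{tJ} · P⁻¹, and e^{tJ} can be computed block-by-block.

A has Jordan form
J =
  [0, 1]
  [0, 0]
(up to reordering of blocks).

Per-block formulas:
  For a 2×2 Jordan block J_2(0): exp(t · J_2(0)) = e^(0t)·(I + t·N), where N is the 2×2 nilpotent shift.

After assembling e^{tJ} and conjugating by P, we get:

e^{tA} =
  [1 - 6*t, 4*t]
  [-9*t, 6*t + 1]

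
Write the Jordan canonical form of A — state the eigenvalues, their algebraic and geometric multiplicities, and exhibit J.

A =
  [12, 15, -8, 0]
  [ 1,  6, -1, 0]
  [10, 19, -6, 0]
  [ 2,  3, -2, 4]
J_3(4) ⊕ J_1(4)

The characteristic polynomial is
  det(x·I − A) = x^4 - 16*x^3 + 96*x^2 - 256*x + 256 = (x - 4)^4

Eigenvalues and multiplicities (the geometric multiplicity of λ is n − rank(A − λI), which equals the number of Jordan blocks for λ):
  λ = 4: algebraic multiplicity = 4, geometric multiplicity = 2

Determining the block sizes for each eigenvalue:
  λ = 4: with am = 4 and gm = 2, the partition is not yet determined (e.g. several partitions of 4 into 2 parts exist). Let N = A − (4)·I. Computing rank(N^1) = 2, rank(N^2) = 1, rank(N^3) = 0; the number of blocks of size ≥ j is rank(N^{j−1}) − rank(N^j), giving [2, 1, 1]. So we have 1 block(s) of size 3, 1 block(s) of size 1 → block sizes [3, 1]

Assembling the blocks gives a Jordan form
J =
  [4, 1, 0, 0]
  [0, 4, 1, 0]
  [0, 0, 4, 0]
  [0, 0, 0, 4]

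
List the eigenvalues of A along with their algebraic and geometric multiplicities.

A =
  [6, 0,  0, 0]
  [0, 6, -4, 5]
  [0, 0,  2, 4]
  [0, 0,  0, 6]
λ = 2: alg = 1, geom = 1; λ = 6: alg = 3, geom = 2

Step 1 — factor the characteristic polynomial to read off the algebraic multiplicities:
  χ_A(x) = (x - 6)^3*(x - 2)

Step 2 — compute geometric multiplicities via the rank-nullity identity g(λ) = n − rank(A − λI):
  rank(A − (2)·I) = 3, so dim ker(A − (2)·I) = n − 3 = 1
  rank(A − (6)·I) = 2, so dim ker(A − (6)·I) = n − 2 = 2

Summary:
  λ = 2: algebraic multiplicity = 1, geometric multiplicity = 1
  λ = 6: algebraic multiplicity = 3, geometric multiplicity = 2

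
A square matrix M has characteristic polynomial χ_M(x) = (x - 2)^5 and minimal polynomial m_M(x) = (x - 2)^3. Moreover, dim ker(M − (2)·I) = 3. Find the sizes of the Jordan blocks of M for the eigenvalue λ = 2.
Block sizes for λ = 2: [3, 1, 1]

Step 1 — from the characteristic polynomial, algebraic multiplicity of λ = 2 is 5. From dim ker(M − (2)·I) = 3, there are exactly 3 Jordan blocks for λ = 2.
Step 2 — from the minimal polynomial, the factor (x − 2)^3 tells us the largest block for λ = 2 has size 3.
Step 3 — with total size 5, 3 blocks, and largest block 3, the block sizes (in nonincreasing order) are [3, 1, 1].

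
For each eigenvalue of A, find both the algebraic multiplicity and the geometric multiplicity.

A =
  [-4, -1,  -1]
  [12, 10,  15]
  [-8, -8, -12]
λ = -2: alg = 3, geom = 1

Step 1 — factor the characteristic polynomial to read off the algebraic multiplicities:
  χ_A(x) = (x + 2)^3

Step 2 — compute geometric multiplicities via the rank-nullity identity g(λ) = n − rank(A − λI):
  rank(A − (-2)·I) = 2, so dim ker(A − (-2)·I) = n − 2 = 1

Summary:
  λ = -2: algebraic multiplicity = 3, geometric multiplicity = 1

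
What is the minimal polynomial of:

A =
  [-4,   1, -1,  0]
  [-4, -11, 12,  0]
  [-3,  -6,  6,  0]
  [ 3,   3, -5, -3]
x^3 + 9*x^2 + 27*x + 27

The characteristic polynomial is χ_A(x) = (x + 3)^4, so the eigenvalues are known. The minimal polynomial is
  m_A(x) = Π_λ (x − λ)^{k_λ}
where k_λ is the size of the *largest* Jordan block for λ (equivalently, the smallest k with (A − λI)^k v = 0 for every generalised eigenvector v of λ).

  λ = -3: largest Jordan block has size 3, contributing (x + 3)^3

So m_A(x) = (x + 3)^3 = x^3 + 9*x^2 + 27*x + 27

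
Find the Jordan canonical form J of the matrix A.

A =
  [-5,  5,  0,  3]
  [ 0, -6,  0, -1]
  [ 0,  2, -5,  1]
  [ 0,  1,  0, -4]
J_3(-5) ⊕ J_1(-5)

The characteristic polynomial is
  det(x·I − A) = x^4 + 20*x^3 + 150*x^2 + 500*x + 625 = (x + 5)^4

Eigenvalues and multiplicities (the geometric multiplicity of λ is n − rank(A − λI), which equals the number of Jordan blocks for λ):
  λ = -5: algebraic multiplicity = 4, geometric multiplicity = 2

Determining the block sizes for each eigenvalue:
  λ = -5: with am = 4 and gm = 2, the partition is not yet determined (e.g. several partitions of 4 into 2 parts exist). Let N = A − (-5)·I. Computing rank(N^1) = 2, rank(N^2) = 1, rank(N^3) = 0; the number of blocks of size ≥ j is rank(N^{j−1}) − rank(N^j), giving [2, 1, 1]. So we have 1 block(s) of size 3, 1 block(s) of size 1 → block sizes [3, 1]

Assembling the blocks gives a Jordan form
J =
  [-5,  1,  0,  0]
  [ 0, -5,  1,  0]
  [ 0,  0, -5,  0]
  [ 0,  0,  0, -5]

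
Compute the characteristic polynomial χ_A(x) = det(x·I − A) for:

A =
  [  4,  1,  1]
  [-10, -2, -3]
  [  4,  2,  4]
x^3 - 6*x^2 + 12*x - 8

Expanding det(x·I − A) (e.g. by cofactor expansion or by noting that A is similar to its Jordan form J, which has the same characteristic polynomial as A) gives
  χ_A(x) = x^3 - 6*x^2 + 12*x - 8
which factors as (x - 2)^3. The eigenvalues (with algebraic multiplicities) are λ = 2 with multiplicity 3.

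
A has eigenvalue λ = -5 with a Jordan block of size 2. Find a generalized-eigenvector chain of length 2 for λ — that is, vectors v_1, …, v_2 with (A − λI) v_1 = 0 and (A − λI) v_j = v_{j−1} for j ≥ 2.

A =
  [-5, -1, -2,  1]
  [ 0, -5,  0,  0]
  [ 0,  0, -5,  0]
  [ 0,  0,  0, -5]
A Jordan chain for λ = -5 of length 2:
v_1 = (-1, 0, 0, 0)ᵀ
v_2 = (0, 1, 0, 0)ᵀ

Let N = A − (-5)·I. We want v_2 with N^2 v_2 = 0 but N^1 v_2 ≠ 0; then v_{j-1} := N · v_j for j = 2, …, 2.

Pick v_2 = (0, 1, 0, 0)ᵀ.
Then v_1 = N · v_2 = (-1, 0, 0, 0)ᵀ.

Sanity check: (A − (-5)·I) v_1 = (0, 0, 0, 0)ᵀ = 0. ✓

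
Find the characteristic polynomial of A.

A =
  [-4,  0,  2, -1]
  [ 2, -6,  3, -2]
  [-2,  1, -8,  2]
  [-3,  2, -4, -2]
x^4 + 20*x^3 + 150*x^2 + 500*x + 625

Expanding det(x·I − A) (e.g. by cofactor expansion or by noting that A is similar to its Jordan form J, which has the same characteristic polynomial as A) gives
  χ_A(x) = x^4 + 20*x^3 + 150*x^2 + 500*x + 625
which factors as (x + 5)^4. The eigenvalues (with algebraic multiplicities) are λ = -5 with multiplicity 4.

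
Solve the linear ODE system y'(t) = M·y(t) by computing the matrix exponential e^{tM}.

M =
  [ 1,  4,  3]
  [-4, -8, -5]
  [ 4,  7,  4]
e^{tM} =
  [2*t*exp(-t) + exp(-t), t^2*exp(-t)/2 + 4*t*exp(-t), t^2*exp(-t)/2 + 3*t*exp(-t)]
  [-4*t*exp(-t), -t^2*exp(-t) - 7*t*exp(-t) + exp(-t), -t^2*exp(-t) - 5*t*exp(-t)]
  [4*t*exp(-t), t^2*exp(-t) + 7*t*exp(-t), t^2*exp(-t) + 5*t*exp(-t) + exp(-t)]

Strategy: write M = P · J · P⁻¹ where J is a Jordan canonical form, so e^{tM} = P · e^{tJ} · P⁻¹, and e^{tJ} can be computed block-by-block.

M has Jordan form
J =
  [-1,  1,  0]
  [ 0, -1,  1]
  [ 0,  0, -1]
(up to reordering of blocks).

Per-block formulas:
  For a 3×3 Jordan block J_3(-1): exp(t · J_3(-1)) = e^(-1t)·(I + t·N + (t^2/2)·N^2), where N is the 3×3 nilpotent shift.

After assembling e^{tJ} and conjugating by P, we get:

e^{tM} =
  [2*t*exp(-t) + exp(-t), t^2*exp(-t)/2 + 4*t*exp(-t), t^2*exp(-t)/2 + 3*t*exp(-t)]
  [-4*t*exp(-t), -t^2*exp(-t) - 7*t*exp(-t) + exp(-t), -t^2*exp(-t) - 5*t*exp(-t)]
  [4*t*exp(-t), t^2*exp(-t) + 7*t*exp(-t), t^2*exp(-t) + 5*t*exp(-t) + exp(-t)]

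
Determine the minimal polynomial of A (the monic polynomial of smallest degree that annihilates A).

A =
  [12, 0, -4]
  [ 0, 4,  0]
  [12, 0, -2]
x^2 - 10*x + 24

The characteristic polynomial is χ_A(x) = (x - 6)*(x - 4)^2, so the eigenvalues are known. The minimal polynomial is
  m_A(x) = Π_λ (x − λ)^{k_λ}
where k_λ is the size of the *largest* Jordan block for λ (equivalently, the smallest k with (A − λI)^k v = 0 for every generalised eigenvector v of λ).

  λ = 4: largest Jordan block has size 1, contributing (x − 4)
  λ = 6: largest Jordan block has size 1, contributing (x − 6)

So m_A(x) = (x - 6)*(x - 4) = x^2 - 10*x + 24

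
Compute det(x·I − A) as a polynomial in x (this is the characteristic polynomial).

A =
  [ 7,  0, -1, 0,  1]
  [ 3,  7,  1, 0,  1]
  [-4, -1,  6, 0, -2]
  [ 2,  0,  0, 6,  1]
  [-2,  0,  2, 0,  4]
x^5 - 30*x^4 + 360*x^3 - 2160*x^2 + 6480*x - 7776

Expanding det(x·I − A) (e.g. by cofactor expansion or by noting that A is similar to its Jordan form J, which has the same characteristic polynomial as A) gives
  χ_A(x) = x^5 - 30*x^4 + 360*x^3 - 2160*x^2 + 6480*x - 7776
which factors as (x - 6)^5. The eigenvalues (with algebraic multiplicities) are λ = 6 with multiplicity 5.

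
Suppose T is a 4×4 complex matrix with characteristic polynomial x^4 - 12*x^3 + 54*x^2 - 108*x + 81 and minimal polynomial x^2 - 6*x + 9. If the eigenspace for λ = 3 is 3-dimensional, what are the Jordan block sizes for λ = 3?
Block sizes for λ = 3: [2, 1, 1]

Step 1 — from the characteristic polynomial, algebraic multiplicity of λ = 3 is 4. From dim ker(T − (3)·I) = 3, there are exactly 3 Jordan blocks for λ = 3.
Step 2 — from the minimal polynomial, the factor (x − 3)^2 tells us the largest block for λ = 3 has size 2.
Step 3 — with total size 4, 3 blocks, and largest block 2, the block sizes (in nonincreasing order) are [2, 1, 1].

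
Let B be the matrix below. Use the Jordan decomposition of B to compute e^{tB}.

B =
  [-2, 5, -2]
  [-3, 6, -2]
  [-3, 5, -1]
e^{tB} =
  [-3*t*exp(t) + exp(t), 5*t*exp(t), -2*t*exp(t)]
  [-3*t*exp(t), 5*t*exp(t) + exp(t), -2*t*exp(t)]
  [-3*t*exp(t), 5*t*exp(t), -2*t*exp(t) + exp(t)]

Strategy: write B = P · J · P⁻¹ where J is a Jordan canonical form, so e^{tB} = P · e^{tJ} · P⁻¹, and e^{tJ} can be computed block-by-block.

B has Jordan form
J =
  [1, 1, 0]
  [0, 1, 0]
  [0, 0, 1]
(up to reordering of blocks).

Per-block formulas:
  For a 1×1 block at λ = 1: exp(t · [1]) = [e^(1t)].
  For a 2×2 Jordan block J_2(1): exp(t · J_2(1)) = e^(1t)·(I + t·N), where N is the 2×2 nilpotent shift.

After assembling e^{tJ} and conjugating by P, we get:

e^{tB} =
  [-3*t*exp(t) + exp(t), 5*t*exp(t), -2*t*exp(t)]
  [-3*t*exp(t), 5*t*exp(t) + exp(t), -2*t*exp(t)]
  [-3*t*exp(t), 5*t*exp(t), -2*t*exp(t) + exp(t)]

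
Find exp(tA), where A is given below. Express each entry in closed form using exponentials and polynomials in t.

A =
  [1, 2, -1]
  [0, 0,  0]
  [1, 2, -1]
e^{tA} =
  [t + 1, 2*t, -t]
  [0, 1, 0]
  [t, 2*t, 1 - t]

Strategy: write A = P · J · P⁻¹ where J is a Jordan canonical form, so e^{tA} = P · e^{tJ} · P⁻¹, and e^{tJ} can be computed block-by-block.

A has Jordan form
J =
  [0, 1, 0]
  [0, 0, 0]
  [0, 0, 0]
(up to reordering of blocks).

Per-block formulas:
  For a 1×1 block at λ = 0: exp(t · [0]) = [e^(0t)].
  For a 2×2 Jordan block J_2(0): exp(t · J_2(0)) = e^(0t)·(I + t·N), where N is the 2×2 nilpotent shift.

After assembling e^{tJ} and conjugating by P, we get:

e^{tA} =
  [t + 1, 2*t, -t]
  [0, 1, 0]
  [t, 2*t, 1 - t]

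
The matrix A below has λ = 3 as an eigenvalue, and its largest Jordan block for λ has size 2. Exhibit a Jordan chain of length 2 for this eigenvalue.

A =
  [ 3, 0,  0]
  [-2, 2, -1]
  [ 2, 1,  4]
A Jordan chain for λ = 3 of length 2:
v_1 = (0, -2, 2)ᵀ
v_2 = (1, 0, 0)ᵀ

Let N = A − (3)·I. We want v_2 with N^2 v_2 = 0 but N^1 v_2 ≠ 0; then v_{j-1} := N · v_j for j = 2, …, 2.

Pick v_2 = (1, 0, 0)ᵀ.
Then v_1 = N · v_2 = (0, -2, 2)ᵀ.

Sanity check: (A − (3)·I) v_1 = (0, 0, 0)ᵀ = 0. ✓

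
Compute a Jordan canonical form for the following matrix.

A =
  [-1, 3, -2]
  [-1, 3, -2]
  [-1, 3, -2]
J_2(0) ⊕ J_1(0)

The characteristic polynomial is
  det(x·I − A) = x^3

Eigenvalues and multiplicities (the geometric multiplicity of λ is n − rank(A − λI), which equals the number of Jordan blocks for λ):
  λ = 0: algebraic multiplicity = 3, geometric multiplicity = 2

Determining the block sizes for each eigenvalue:
  λ = 0: 2 blocks summing to 3 forces exactly one block of size 2 and the rest size 1 → block sizes [2, 1]

Assembling the blocks gives a Jordan form
J =
  [0, 1, 0]
  [0, 0, 0]
  [0, 0, 0]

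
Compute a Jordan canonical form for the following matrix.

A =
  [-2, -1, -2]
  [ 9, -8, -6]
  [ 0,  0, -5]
J_2(-5) ⊕ J_1(-5)

The characteristic polynomial is
  det(x·I − A) = x^3 + 15*x^2 + 75*x + 125 = (x + 5)^3

Eigenvalues and multiplicities (the geometric multiplicity of λ is n − rank(A − λI), which equals the number of Jordan blocks for λ):
  λ = -5: algebraic multiplicity = 3, geometric multiplicity = 2

Determining the block sizes for each eigenvalue:
  λ = -5: 2 blocks summing to 3 forces exactly one block of size 2 and the rest size 1 → block sizes [2, 1]

Assembling the blocks gives a Jordan form
J =
  [-5,  1,  0]
  [ 0, -5,  0]
  [ 0,  0, -5]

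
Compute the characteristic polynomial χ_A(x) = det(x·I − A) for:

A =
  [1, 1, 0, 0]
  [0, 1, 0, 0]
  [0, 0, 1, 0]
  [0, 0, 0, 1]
x^4 - 4*x^3 + 6*x^2 - 4*x + 1

Expanding det(x·I − A) (e.g. by cofactor expansion or by noting that A is similar to its Jordan form J, which has the same characteristic polynomial as A) gives
  χ_A(x) = x^4 - 4*x^3 + 6*x^2 - 4*x + 1
which factors as (x - 1)^4. The eigenvalues (with algebraic multiplicities) are λ = 1 with multiplicity 4.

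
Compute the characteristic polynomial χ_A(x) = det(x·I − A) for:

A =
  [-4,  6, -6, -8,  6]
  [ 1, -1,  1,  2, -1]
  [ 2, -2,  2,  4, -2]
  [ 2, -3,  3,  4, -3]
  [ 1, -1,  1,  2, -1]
x^5

Expanding det(x·I − A) (e.g. by cofactor expansion or by noting that A is similar to its Jordan form J, which has the same characteristic polynomial as A) gives
  χ_A(x) = x^5
which factors as x^5. The eigenvalues (with algebraic multiplicities) are λ = 0 with multiplicity 5.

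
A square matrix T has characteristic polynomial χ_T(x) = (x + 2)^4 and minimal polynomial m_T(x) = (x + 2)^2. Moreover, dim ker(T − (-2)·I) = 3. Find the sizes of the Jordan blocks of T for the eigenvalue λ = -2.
Block sizes for λ = -2: [2, 1, 1]

Step 1 — from the characteristic polynomial, algebraic multiplicity of λ = -2 is 4. From dim ker(T − (-2)·I) = 3, there are exactly 3 Jordan blocks for λ = -2.
Step 2 — from the minimal polynomial, the factor (x + 2)^2 tells us the largest block for λ = -2 has size 2.
Step 3 — with total size 4, 3 blocks, and largest block 2, the block sizes (in nonincreasing order) are [2, 1, 1].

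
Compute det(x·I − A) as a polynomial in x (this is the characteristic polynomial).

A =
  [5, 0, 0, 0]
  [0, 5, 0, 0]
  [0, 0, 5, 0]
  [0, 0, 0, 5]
x^4 - 20*x^3 + 150*x^2 - 500*x + 625

Expanding det(x·I − A) (e.g. by cofactor expansion or by noting that A is similar to its Jordan form J, which has the same characteristic polynomial as A) gives
  χ_A(x) = x^4 - 20*x^3 + 150*x^2 - 500*x + 625
which factors as (x - 5)^4. The eigenvalues (with algebraic multiplicities) are λ = 5 with multiplicity 4.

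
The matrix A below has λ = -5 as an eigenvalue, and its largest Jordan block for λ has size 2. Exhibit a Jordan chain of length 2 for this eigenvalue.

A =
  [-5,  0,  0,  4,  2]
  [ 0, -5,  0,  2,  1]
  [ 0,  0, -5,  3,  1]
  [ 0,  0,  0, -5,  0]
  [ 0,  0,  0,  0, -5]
A Jordan chain for λ = -5 of length 2:
v_1 = (4, 2, 3, 0, 0)ᵀ
v_2 = (0, 0, 0, 1, 0)ᵀ

Let N = A − (-5)·I. We want v_2 with N^2 v_2 = 0 but N^1 v_2 ≠ 0; then v_{j-1} := N · v_j for j = 2, …, 2.

Pick v_2 = (0, 0, 0, 1, 0)ᵀ.
Then v_1 = N · v_2 = (4, 2, 3, 0, 0)ᵀ.

Sanity check: (A − (-5)·I) v_1 = (0, 0, 0, 0, 0)ᵀ = 0. ✓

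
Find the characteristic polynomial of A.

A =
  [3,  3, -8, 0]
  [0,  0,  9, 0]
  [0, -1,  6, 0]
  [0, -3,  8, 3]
x^4 - 12*x^3 + 54*x^2 - 108*x + 81

Expanding det(x·I − A) (e.g. by cofactor expansion or by noting that A is similar to its Jordan form J, which has the same characteristic polynomial as A) gives
  χ_A(x) = x^4 - 12*x^3 + 54*x^2 - 108*x + 81
which factors as (x - 3)^4. The eigenvalues (with algebraic multiplicities) are λ = 3 with multiplicity 4.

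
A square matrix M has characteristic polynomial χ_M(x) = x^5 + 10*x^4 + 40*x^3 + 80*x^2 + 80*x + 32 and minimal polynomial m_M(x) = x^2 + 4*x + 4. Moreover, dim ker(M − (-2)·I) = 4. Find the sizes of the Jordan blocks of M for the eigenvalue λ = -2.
Block sizes for λ = -2: [2, 1, 1, 1]

Step 1 — from the characteristic polynomial, algebraic multiplicity of λ = -2 is 5. From dim ker(M − (-2)·I) = 4, there are exactly 4 Jordan blocks for λ = -2.
Step 2 — from the minimal polynomial, the factor (x + 2)^2 tells us the largest block for λ = -2 has size 2.
Step 3 — with total size 5, 4 blocks, and largest block 2, the block sizes (in nonincreasing order) are [2, 1, 1, 1].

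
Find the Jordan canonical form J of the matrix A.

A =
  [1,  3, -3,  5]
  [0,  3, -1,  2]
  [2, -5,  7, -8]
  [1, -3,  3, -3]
J_2(2) ⊕ J_2(2)

The characteristic polynomial is
  det(x·I − A) = x^4 - 8*x^3 + 24*x^2 - 32*x + 16 = (x - 2)^4

Eigenvalues and multiplicities (the geometric multiplicity of λ is n − rank(A − λI), which equals the number of Jordan blocks for λ):
  λ = 2: algebraic multiplicity = 4, geometric multiplicity = 2

Determining the block sizes for each eigenvalue:
  λ = 2: with am = 4 and gm = 2, the partition is not yet determined (e.g. several partitions of 4 into 2 parts exist). Let N = A − (2)·I. Computing rank(N^1) = 2, rank(N^2) = 0; the number of blocks of size ≥ j is rank(N^{j−1}) − rank(N^j), giving [2, 2]. So we have 2 block(s) of size 2 → block sizes [2, 2]

Assembling the blocks gives a Jordan form
J =
  [2, 1, 0, 0]
  [0, 2, 0, 0]
  [0, 0, 2, 1]
  [0, 0, 0, 2]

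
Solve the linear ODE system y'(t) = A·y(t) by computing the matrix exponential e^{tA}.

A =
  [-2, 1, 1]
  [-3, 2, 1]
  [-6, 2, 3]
e^{tA} =
  [-3*t*exp(t) + exp(t), t*exp(t), t*exp(t)]
  [-3*t*exp(t), t*exp(t) + exp(t), t*exp(t)]
  [-6*t*exp(t), 2*t*exp(t), 2*t*exp(t) + exp(t)]

Strategy: write A = P · J · P⁻¹ where J is a Jordan canonical form, so e^{tA} = P · e^{tJ} · P⁻¹, and e^{tJ} can be computed block-by-block.

A has Jordan form
J =
  [1, 1, 0]
  [0, 1, 0]
  [0, 0, 1]
(up to reordering of blocks).

Per-block formulas:
  For a 1×1 block at λ = 1: exp(t · [1]) = [e^(1t)].
  For a 2×2 Jordan block J_2(1): exp(t · J_2(1)) = e^(1t)·(I + t·N), where N is the 2×2 nilpotent shift.

After assembling e^{tJ} and conjugating by P, we get:

e^{tA} =
  [-3*t*exp(t) + exp(t), t*exp(t), t*exp(t)]
  [-3*t*exp(t), t*exp(t) + exp(t), t*exp(t)]
  [-6*t*exp(t), 2*t*exp(t), 2*t*exp(t) + exp(t)]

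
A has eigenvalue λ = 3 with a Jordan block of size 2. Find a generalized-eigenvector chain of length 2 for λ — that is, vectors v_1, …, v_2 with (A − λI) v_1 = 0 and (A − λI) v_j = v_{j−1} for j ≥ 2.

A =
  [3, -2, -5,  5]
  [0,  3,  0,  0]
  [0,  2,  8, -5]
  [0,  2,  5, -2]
A Jordan chain for λ = 3 of length 2:
v_1 = (-2, 0, 2, 2)ᵀ
v_2 = (0, 1, 0, 0)ᵀ

Let N = A − (3)·I. We want v_2 with N^2 v_2 = 0 but N^1 v_2 ≠ 0; then v_{j-1} := N · v_j for j = 2, …, 2.

Pick v_2 = (0, 1, 0, 0)ᵀ.
Then v_1 = N · v_2 = (-2, 0, 2, 2)ᵀ.

Sanity check: (A − (3)·I) v_1 = (0, 0, 0, 0)ᵀ = 0. ✓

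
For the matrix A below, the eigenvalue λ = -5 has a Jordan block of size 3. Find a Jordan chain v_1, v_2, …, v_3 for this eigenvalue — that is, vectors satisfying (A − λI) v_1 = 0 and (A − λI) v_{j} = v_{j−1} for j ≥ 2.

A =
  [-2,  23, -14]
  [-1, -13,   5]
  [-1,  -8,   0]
A Jordan chain for λ = -5 of length 3:
v_1 = (-3, 1, 1)ᵀ
v_2 = (23, -8, -8)ᵀ
v_3 = (0, 1, 0)ᵀ

Let N = A − (-5)·I. We want v_3 with N^3 v_3 = 0 but N^2 v_3 ≠ 0; then v_{j-1} := N · v_j for j = 3, …, 2.

Pick v_3 = (0, 1, 0)ᵀ.
Then v_2 = N · v_3 = (23, -8, -8)ᵀ.
Then v_1 = N · v_2 = (-3, 1, 1)ᵀ.

Sanity check: (A − (-5)·I) v_1 = (0, 0, 0)ᵀ = 0. ✓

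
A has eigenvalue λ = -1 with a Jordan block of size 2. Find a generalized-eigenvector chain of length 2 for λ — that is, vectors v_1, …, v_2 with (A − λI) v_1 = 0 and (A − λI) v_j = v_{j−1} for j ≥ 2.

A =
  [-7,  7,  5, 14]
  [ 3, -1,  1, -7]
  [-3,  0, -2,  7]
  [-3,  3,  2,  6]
A Jordan chain for λ = -1 of length 2:
v_1 = (-6, 3, -3, -3)ᵀ
v_2 = (1, 0, 0, 0)ᵀ

Let N = A − (-1)·I. We want v_2 with N^2 v_2 = 0 but N^1 v_2 ≠ 0; then v_{j-1} := N · v_j for j = 2, …, 2.

Pick v_2 = (1, 0, 0, 0)ᵀ.
Then v_1 = N · v_2 = (-6, 3, -3, -3)ᵀ.

Sanity check: (A − (-1)·I) v_1 = (0, 0, 0, 0)ᵀ = 0. ✓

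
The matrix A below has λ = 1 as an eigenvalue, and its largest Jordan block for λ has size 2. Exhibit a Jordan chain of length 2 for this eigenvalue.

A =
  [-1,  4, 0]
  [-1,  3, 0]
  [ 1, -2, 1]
A Jordan chain for λ = 1 of length 2:
v_1 = (-2, -1, 1)ᵀ
v_2 = (1, 0, 0)ᵀ

Let N = A − (1)·I. We want v_2 with N^2 v_2 = 0 but N^1 v_2 ≠ 0; then v_{j-1} := N · v_j for j = 2, …, 2.

Pick v_2 = (1, 0, 0)ᵀ.
Then v_1 = N · v_2 = (-2, -1, 1)ᵀ.

Sanity check: (A − (1)·I) v_1 = (0, 0, 0)ᵀ = 0. ✓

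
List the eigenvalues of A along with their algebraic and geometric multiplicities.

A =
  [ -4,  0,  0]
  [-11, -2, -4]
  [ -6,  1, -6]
λ = -4: alg = 3, geom = 1

Step 1 — factor the characteristic polynomial to read off the algebraic multiplicities:
  χ_A(x) = (x + 4)^3

Step 2 — compute geometric multiplicities via the rank-nullity identity g(λ) = n − rank(A − λI):
  rank(A − (-4)·I) = 2, so dim ker(A − (-4)·I) = n − 2 = 1

Summary:
  λ = -4: algebraic multiplicity = 3, geometric multiplicity = 1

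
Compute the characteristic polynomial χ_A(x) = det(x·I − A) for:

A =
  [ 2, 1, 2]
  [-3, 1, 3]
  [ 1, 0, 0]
x^3 - 3*x^2 + 3*x - 1

Expanding det(x·I − A) (e.g. by cofactor expansion or by noting that A is similar to its Jordan form J, which has the same characteristic polynomial as A) gives
  χ_A(x) = x^3 - 3*x^2 + 3*x - 1
which factors as (x - 1)^3. The eigenvalues (with algebraic multiplicities) are λ = 1 with multiplicity 3.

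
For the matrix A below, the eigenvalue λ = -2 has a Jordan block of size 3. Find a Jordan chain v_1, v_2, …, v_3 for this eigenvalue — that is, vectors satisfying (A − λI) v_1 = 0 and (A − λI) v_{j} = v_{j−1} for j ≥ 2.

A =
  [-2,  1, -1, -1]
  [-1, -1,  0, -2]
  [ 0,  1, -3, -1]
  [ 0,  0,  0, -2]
A Jordan chain for λ = -2 of length 3:
v_1 = (-1, -1, -1, 0)ᵀ
v_2 = (0, -1, 0, 0)ᵀ
v_3 = (1, 0, 0, 0)ᵀ

Let N = A − (-2)·I. We want v_3 with N^3 v_3 = 0 but N^2 v_3 ≠ 0; then v_{j-1} := N · v_j for j = 3, …, 2.

Pick v_3 = (1, 0, 0, 0)ᵀ.
Then v_2 = N · v_3 = (0, -1, 0, 0)ᵀ.
Then v_1 = N · v_2 = (-1, -1, -1, 0)ᵀ.

Sanity check: (A − (-2)·I) v_1 = (0, 0, 0, 0)ᵀ = 0. ✓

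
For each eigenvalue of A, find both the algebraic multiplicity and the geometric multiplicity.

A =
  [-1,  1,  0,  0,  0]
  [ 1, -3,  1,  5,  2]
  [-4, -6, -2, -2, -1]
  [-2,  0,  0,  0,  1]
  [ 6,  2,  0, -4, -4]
λ = -2: alg = 5, geom = 2

Step 1 — factor the characteristic polynomial to read off the algebraic multiplicities:
  χ_A(x) = (x + 2)^5

Step 2 — compute geometric multiplicities via the rank-nullity identity g(λ) = n − rank(A − λI):
  rank(A − (-2)·I) = 3, so dim ker(A − (-2)·I) = n − 3 = 2

Summary:
  λ = -2: algebraic multiplicity = 5, geometric multiplicity = 2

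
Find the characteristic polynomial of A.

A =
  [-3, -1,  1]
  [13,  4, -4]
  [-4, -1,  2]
x^3 - 3*x^2 + 3*x - 1

Expanding det(x·I − A) (e.g. by cofactor expansion or by noting that A is similar to its Jordan form J, which has the same characteristic polynomial as A) gives
  χ_A(x) = x^3 - 3*x^2 + 3*x - 1
which factors as (x - 1)^3. The eigenvalues (with algebraic multiplicities) are λ = 1 with multiplicity 3.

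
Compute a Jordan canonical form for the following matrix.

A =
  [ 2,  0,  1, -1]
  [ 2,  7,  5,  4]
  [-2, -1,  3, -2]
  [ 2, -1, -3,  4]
J_2(4) ⊕ J_2(4)

The characteristic polynomial is
  det(x·I − A) = x^4 - 16*x^3 + 96*x^2 - 256*x + 256 = (x - 4)^4

Eigenvalues and multiplicities (the geometric multiplicity of λ is n − rank(A − λI), which equals the number of Jordan blocks for λ):
  λ = 4: algebraic multiplicity = 4, geometric multiplicity = 2

Determining the block sizes for each eigenvalue:
  λ = 4: with am = 4 and gm = 2, the partition is not yet determined (e.g. several partitions of 4 into 2 parts exist). Let N = A − (4)·I. Computing rank(N^1) = 2, rank(N^2) = 0; the number of blocks of size ≥ j is rank(N^{j−1}) − rank(N^j), giving [2, 2]. So we have 2 block(s) of size 2 → block sizes [2, 2]

Assembling the blocks gives a Jordan form
J =
  [4, 1, 0, 0]
  [0, 4, 0, 0]
  [0, 0, 4, 1]
  [0, 0, 0, 4]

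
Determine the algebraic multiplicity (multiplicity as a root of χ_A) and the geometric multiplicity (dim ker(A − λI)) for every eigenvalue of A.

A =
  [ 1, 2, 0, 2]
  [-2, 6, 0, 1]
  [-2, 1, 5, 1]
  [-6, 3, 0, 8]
λ = 5: alg = 4, geom = 3

Step 1 — factor the characteristic polynomial to read off the algebraic multiplicities:
  χ_A(x) = (x - 5)^4

Step 2 — compute geometric multiplicities via the rank-nullity identity g(λ) = n − rank(A − λI):
  rank(A − (5)·I) = 1, so dim ker(A − (5)·I) = n − 1 = 3

Summary:
  λ = 5: algebraic multiplicity = 4, geometric multiplicity = 3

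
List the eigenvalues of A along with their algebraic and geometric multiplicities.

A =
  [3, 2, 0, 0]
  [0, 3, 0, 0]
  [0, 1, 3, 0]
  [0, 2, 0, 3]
λ = 3: alg = 4, geom = 3

Step 1 — factor the characteristic polynomial to read off the algebraic multiplicities:
  χ_A(x) = (x - 3)^4

Step 2 — compute geometric multiplicities via the rank-nullity identity g(λ) = n − rank(A − λI):
  rank(A − (3)·I) = 1, so dim ker(A − (3)·I) = n − 1 = 3

Summary:
  λ = 3: algebraic multiplicity = 4, geometric multiplicity = 3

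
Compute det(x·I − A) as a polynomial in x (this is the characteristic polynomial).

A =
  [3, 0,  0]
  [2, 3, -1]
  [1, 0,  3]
x^3 - 9*x^2 + 27*x - 27

Expanding det(x·I − A) (e.g. by cofactor expansion or by noting that A is similar to its Jordan form J, which has the same characteristic polynomial as A) gives
  χ_A(x) = x^3 - 9*x^2 + 27*x - 27
which factors as (x - 3)^3. The eigenvalues (with algebraic multiplicities) are λ = 3 with multiplicity 3.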